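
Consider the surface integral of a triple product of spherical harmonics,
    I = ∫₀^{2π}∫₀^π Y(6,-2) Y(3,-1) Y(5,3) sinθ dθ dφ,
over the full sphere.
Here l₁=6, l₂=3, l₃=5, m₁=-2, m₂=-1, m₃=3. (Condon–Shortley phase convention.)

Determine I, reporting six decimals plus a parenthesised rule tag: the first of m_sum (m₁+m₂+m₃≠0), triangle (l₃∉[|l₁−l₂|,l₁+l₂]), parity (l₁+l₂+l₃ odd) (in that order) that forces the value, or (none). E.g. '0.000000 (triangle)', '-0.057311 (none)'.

-0.145631 (none)

m-sum 0 ✓  L=14 even ✓  3≤5≤9 ✓
Π(2lᵢ+1) = 13×7×11 = 1001
triangle coeff Δ(6,3,5) = 1/675675
Σ_t [1,3]: t=1:−1/8640 t=2:+1/2304 t=3:−1/8640 = 7/34560
(3j)²=7/429 [(6 3 5; 0 0 0)], sign=-1
Σ_t [0,2]: t=0:+1/1935360 t=1:−1/30240 t=2:+1/11520 = 1/18432
(3j)²=7/429 [(6 3 5; -2 -1 3)], sign=+1
⇒ 4πI² = 343/1287
I = (-1)√(343/1287/(4π)) = -0.14563067
No selection rule forces the value: the integral is nonzero (none).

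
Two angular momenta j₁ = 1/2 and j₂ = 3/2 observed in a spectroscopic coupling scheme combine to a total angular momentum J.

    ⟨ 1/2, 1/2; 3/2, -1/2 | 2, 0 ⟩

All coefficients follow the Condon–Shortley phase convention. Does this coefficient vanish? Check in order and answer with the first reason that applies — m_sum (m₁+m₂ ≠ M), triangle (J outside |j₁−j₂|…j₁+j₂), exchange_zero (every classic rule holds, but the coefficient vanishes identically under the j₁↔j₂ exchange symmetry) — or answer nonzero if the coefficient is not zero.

m-sum: m₁+m₂ = 1/2+(-1/2) = 0, M = 0  ✓
triangle: |j₁−j₂| = 1 ≤ J = 2 ≤ j₁+j₂ = 2  ✓
exchange: j₁≠j₂ or m₁≠m₂ — the exchange symmetry imposes no constraint here
value check: CG = +√(1/2) = +0.707107 ≠ 0

nonzero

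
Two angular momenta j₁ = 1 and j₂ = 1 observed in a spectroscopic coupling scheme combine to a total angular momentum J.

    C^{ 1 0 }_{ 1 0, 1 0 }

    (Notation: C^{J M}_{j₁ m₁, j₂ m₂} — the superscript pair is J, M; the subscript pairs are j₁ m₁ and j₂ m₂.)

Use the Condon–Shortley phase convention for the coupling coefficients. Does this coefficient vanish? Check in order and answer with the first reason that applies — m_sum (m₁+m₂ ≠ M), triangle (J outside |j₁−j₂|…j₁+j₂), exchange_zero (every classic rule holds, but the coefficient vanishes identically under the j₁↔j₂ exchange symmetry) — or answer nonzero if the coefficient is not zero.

m-sum: m₁+m₂ = 0+0 = 0, M = 0  ✓
triangle: |j₁−j₂| = 0 ≤ J = 1 ≤ j₁+j₂ = 2  ✓
exchange: j₁=j₂ and m₁=m₂, and (−1)^(j₁+j₂−J) = (−1)^1 = −1 forces ⟨j₁m₁;j₂m₂|JM⟩ = −⟨j₂m₂;j₁m₁|JM⟩ = −⟨j₁m₁;j₂m₂|JM⟩ ⇒ the coefficient vanishes identically
Racah sum check: Σ_k collapses to 0 ⇒ CG = 0

exchange_zero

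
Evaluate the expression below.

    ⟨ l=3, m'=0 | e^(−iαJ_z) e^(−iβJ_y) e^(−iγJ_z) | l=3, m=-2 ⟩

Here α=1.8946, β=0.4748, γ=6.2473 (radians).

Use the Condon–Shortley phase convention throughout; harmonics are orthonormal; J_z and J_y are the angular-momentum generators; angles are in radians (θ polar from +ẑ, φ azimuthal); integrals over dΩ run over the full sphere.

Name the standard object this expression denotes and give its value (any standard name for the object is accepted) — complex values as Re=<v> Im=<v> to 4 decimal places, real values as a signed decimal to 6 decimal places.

Wigner D-matrix element, Re=0.2539 Im=-0.0183

This is a Wigner D-matrix element — the rotation-matrix element ⟨l m'| R(α,β,γ) |l m⟩ in the angular-momentum basis.
Split into d^3_{0,-2}(β=0.4748) × two z-phases.
c=cos(0.474800/2)=0.971953, s=sin(0.474800/2)=0.235176; N=√[6·6·1·120]=65.726707
k∈{0,1} keeps every argument non-negative
  k=0: (−1)^2·65.7267/(12)·0.9720^4·0.2352^2 = +0.270351
  k=1: (−1)^3·65.7267/(12)·0.9720^2·0.2352^4 = -0.015828
d^3_{0,-2}(0.4748) = +0.270351 -0.015828 = +0.254523
Phases: e^{-i·(0)·1.8946}=+1.000000+0.000000i, e^{-i·(-2)·6.2473}=+0.997426-0.071709i ⇒ D=+0.253868-0.018252i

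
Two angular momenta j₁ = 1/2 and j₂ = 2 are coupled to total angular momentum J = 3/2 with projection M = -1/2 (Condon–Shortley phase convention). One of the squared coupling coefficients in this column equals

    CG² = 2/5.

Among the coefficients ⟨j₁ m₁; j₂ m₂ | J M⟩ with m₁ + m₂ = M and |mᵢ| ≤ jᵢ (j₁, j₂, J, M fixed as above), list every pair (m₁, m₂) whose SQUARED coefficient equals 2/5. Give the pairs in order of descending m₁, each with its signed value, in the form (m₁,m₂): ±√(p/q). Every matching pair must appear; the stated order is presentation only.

(-1/2,0): −√(2/5)

Admissible pairs with m₁+m₂ = M = -1/2: (-1/2,0), (1/2,-1)
  (m₁,m₂)=(1/2,-1): CG² = 3/5, CG = +√(3/5)
  (m₁,m₂)=(-1/2,0): CG² = 2/5, CG = −√(2/5)   ← matches the target
Pairs with CG² = 2/5: (-1/2,0): −√(2/5)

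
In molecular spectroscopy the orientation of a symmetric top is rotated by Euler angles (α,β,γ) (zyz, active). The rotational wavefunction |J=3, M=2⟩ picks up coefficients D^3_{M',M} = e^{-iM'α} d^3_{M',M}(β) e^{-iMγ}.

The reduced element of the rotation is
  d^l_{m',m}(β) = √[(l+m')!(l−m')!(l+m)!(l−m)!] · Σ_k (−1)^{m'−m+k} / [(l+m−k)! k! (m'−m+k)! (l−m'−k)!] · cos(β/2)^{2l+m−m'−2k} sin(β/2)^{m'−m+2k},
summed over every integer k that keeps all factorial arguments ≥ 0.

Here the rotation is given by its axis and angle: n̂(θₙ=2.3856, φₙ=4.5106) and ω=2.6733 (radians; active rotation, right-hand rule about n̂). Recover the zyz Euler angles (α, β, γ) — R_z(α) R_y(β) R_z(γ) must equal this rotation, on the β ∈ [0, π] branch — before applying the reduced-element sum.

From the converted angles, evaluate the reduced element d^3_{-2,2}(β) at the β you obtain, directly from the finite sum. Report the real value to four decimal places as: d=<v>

Axis–angle → zyz. n̂ = (sinθₙcosφₙ, sinθₙsinφₙ, cosθₙ) = (-0.137492, -0.672092, -0.727591), ω = 2.6733.
R = I cosω + sinω [n̂]ₓ + (1−cosω) n̂n̂ᵀ gives
  R = [-0.856567, +0.503274, -0.114052; -0.153542, -0.037556, +0.987428; +0.492663, +0.863310, +0.109443]
β = atan2(√(R₁₃²+R₂₃²), R₃₃) = 1.461134; α = atan2(R₂₃, R₁₃) mod 2π = 1.685791; γ = atan2(R₃₂, −R₃₁) mod 2π = 2.089369
d^3_{-2,2}(β=1.4611) via the finite sum:
With c≡cos(β/2)=0.744796 and s≡sin(β/2)=0.667292, N=[1·120·120·1]^{1/2}=120.000000
k∈{4,5} keeps every argument non-negative
  k=4: (−1)^0·120.0000/(24)·0.7448^2·0.6673^4 = +0.549931
  k=5: (−1)^1·120.0000/(120)·0.7448^0·0.6673^6 = -0.088287
d^3_{-2,2}(1.4611) = +0.549931 -0.088287 = +0.461645

d=0.4616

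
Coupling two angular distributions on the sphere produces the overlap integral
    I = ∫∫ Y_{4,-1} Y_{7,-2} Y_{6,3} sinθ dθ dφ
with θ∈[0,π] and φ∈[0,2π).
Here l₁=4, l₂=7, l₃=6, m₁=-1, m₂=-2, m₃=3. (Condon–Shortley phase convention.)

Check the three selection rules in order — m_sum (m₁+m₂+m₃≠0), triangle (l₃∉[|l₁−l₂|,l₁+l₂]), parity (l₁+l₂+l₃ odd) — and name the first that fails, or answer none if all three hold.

m₁+m₂+m₃ = -1 − 2 + 3 = 0  ✓
triangle: |4−7|=3 ≤ l₃=6 ≤ 4+7=11  ✓
parity: l₁+l₂+l₃ = 17 is odd  ✗

parity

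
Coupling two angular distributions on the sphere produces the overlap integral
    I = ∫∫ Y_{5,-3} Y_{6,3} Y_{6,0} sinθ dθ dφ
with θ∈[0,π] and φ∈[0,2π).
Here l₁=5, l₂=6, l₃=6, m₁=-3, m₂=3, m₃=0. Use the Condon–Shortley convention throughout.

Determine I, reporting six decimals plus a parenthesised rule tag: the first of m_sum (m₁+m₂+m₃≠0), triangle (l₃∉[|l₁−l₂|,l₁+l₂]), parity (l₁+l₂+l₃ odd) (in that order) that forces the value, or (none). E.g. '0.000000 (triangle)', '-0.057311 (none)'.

0.000000 (parity)

L=17 odd ⇒ parity kills the (l;000) factor ⇒ I = 0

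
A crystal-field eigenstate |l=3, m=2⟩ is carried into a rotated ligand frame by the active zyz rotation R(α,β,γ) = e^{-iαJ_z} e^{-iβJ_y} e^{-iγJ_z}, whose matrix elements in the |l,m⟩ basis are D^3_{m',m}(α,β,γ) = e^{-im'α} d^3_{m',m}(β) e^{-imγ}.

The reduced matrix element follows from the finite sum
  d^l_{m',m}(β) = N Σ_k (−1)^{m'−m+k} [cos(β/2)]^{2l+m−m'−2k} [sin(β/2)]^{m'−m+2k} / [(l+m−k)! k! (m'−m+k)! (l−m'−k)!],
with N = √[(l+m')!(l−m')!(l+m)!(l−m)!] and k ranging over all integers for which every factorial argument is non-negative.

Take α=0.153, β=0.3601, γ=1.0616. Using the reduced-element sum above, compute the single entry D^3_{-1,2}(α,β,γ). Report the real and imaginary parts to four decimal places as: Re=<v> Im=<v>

Re=-0.0132 Im=-0.0313

Split into d^3_{-1,2}(β=0.3601) × two z-phases.
Half-angle: c=0.983835, s=0.179079. N=√(2·24·120·1)=75.894664
The bounds max(0,m−m')=3 and min(l+m,l−m')=4 give 2 terms
  k=3: (−1)^0·75.8947/(12)·0.9838^3·0.1791^3 = +0.034588
  k=4: (−1)^1·75.8947/(24)·0.9838^1·0.1791^5 = -0.000573
d^3_{-1,2}(0.3601) = +0.034588 -0.000573 = +0.034015
Phases: e^{-i·(-1)·0.1530}=+0.988318+0.152404i, e^{-i·(2)·1.0616}=-0.524735-0.851266i ⇒ D=-0.013227-0.031338i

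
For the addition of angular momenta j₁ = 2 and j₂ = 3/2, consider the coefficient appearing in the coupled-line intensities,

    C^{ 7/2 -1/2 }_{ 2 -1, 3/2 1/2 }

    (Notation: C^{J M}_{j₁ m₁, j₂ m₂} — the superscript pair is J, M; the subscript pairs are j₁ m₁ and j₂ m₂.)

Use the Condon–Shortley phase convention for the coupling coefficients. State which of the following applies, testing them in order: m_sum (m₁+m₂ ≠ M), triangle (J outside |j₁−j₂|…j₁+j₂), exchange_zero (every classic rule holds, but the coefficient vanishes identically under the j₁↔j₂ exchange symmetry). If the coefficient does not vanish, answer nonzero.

m-sum: m₁+m₂ = -1+1/2 = -1/2, M = -1/2  ✓
triangle: |j₁−j₂| = 1/2 ≤ J = 7/2 ≤ j₁+j₂ = 7/2  ✓
exchange: j₁≠j₂ or m₁≠m₂ — the exchange symmetry imposes no constraint here
value check: CG = +√(12/35) = +0.585540 ≠ 0

nonzero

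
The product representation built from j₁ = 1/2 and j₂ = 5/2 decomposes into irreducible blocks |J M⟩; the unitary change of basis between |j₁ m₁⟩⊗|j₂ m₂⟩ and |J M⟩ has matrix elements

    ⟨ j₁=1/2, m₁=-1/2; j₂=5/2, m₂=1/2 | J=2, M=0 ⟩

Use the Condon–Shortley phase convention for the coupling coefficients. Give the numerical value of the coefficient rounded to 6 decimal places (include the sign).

triangle: 1!*0!*4!/6! = 24/720
(j±m)!: 0!*1!*3!*2!*2!*2! = 48
prefactor² = (2J+1)*Δ*N² = 8
  k=1: −1/(1!*0!*0!*2!*0!*2!) = -1/4
Σ = -1/4  ⇒  CG² = 8*(-1/4)² = 1/2
CG = −√(1/2) = -0.707107

-0.707107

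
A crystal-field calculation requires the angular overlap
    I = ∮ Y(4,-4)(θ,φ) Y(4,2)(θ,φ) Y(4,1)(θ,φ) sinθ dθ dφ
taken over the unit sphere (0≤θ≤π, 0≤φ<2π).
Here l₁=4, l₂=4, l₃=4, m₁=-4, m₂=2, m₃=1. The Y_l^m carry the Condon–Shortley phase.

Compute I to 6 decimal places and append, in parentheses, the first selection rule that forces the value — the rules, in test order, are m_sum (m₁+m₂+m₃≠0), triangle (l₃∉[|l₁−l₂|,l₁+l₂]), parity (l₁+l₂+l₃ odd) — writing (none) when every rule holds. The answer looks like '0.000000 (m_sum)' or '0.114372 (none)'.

Σmᵢ = -1 ≠ 0, so the φ-integral vanishes; I = 0

0.000000 (m_sum)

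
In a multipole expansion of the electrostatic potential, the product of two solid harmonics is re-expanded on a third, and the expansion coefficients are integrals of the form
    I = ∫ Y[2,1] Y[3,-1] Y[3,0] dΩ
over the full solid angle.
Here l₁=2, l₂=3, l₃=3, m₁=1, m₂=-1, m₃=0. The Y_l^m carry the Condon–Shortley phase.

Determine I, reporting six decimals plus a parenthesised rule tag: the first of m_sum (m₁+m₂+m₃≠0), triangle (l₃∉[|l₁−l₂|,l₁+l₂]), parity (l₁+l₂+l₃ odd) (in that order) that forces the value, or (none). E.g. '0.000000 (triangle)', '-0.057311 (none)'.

-0.059471 (none)

m-sum 0 ✓  L=8 even ✓  1≤3≤5 ✓
Π(2lᵢ+1) = 5×7×7 = 245
triangle coeff Δ(2,3,3) = 1/3780
Σ_t [0,2]: t=0:+1/24 t=1:−1/4 t=2:+1/24 = -1/6
(3j)²=4/105 [(2 3 3; 0 0 0)], sign=+1
Σ_t [0,1]: t=0:+1/8 t=1:−1/12 = 1/24
(3j)²=1/210 [(2 3 3; 1 -1 0)], sign=-1
⇒ 4πI² = 2/45
I = (-1)√(2/45/(4π)) = -0.05947080
No selection rule forces the value: the integral is nonzero (none).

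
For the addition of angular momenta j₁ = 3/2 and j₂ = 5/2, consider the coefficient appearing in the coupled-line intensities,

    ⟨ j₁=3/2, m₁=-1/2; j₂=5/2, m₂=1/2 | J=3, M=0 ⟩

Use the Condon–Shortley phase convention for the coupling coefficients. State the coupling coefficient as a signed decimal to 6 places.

triangle: 1!·2!·4!/8! = 48/40320
(j±m)!: 1!·2!·3!·2!·3!·3! = 864
prefactor² = (2J+1)·Δ·N² = 36/5
  k=0: +1/(0!·1!·2!·3!·0!·1!) = 1/12
  k=1: −1/(1!·0!·1!·2!·1!·2!) = -1/4
Σ = -1/6  ⇒  CG² = 36/5·(-1/6)² = 1/5
CG = −√(1/5) = -0.447214

−√(1/5) ≈ -0.447214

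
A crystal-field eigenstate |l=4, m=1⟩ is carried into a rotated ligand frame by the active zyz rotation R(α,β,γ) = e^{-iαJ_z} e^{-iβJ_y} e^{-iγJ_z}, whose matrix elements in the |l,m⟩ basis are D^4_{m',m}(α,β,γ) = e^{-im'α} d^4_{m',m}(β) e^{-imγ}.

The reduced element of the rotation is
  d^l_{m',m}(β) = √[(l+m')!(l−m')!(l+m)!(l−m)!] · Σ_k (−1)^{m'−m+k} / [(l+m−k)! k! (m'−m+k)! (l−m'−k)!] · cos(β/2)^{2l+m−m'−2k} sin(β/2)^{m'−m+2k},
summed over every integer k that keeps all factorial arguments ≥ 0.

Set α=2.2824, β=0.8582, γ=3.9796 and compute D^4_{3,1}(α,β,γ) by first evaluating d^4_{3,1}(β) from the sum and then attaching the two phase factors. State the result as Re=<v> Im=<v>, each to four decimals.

Re=-0.0850 Im=0.4986

D^4_{3,1}(2.2824,0.8582,3.9796) = e^{-i·3·2.2824}·d^4_{3,1}(0.8582)·e^{-i·1·3.9796}. Compute d first:
Half-angle: c=0.909341, s=0.416053. N=√(5040·1·120·6)=1904.940944
The bounds max(0,m−m')=0 and min(l+m,l−m')=1 give 2 terms
  k=0: (−1)^2·1904.9409/(240)·0.9093^6·0.4161^2 = +0.776830
  k=1: (−1)^3·1904.9409/(144)·0.9093^4·0.4161^4 = -0.271030
d^4_{3,1}(0.8582) = +0.776830 -0.271030 = +0.505800
Phases: e^{-i·(3)·2.2824}=+0.845116-0.534583i, e^{-i·(1)·3.9796}=-0.668945+0.743312i ⇒ D=-0.084961+0.498613i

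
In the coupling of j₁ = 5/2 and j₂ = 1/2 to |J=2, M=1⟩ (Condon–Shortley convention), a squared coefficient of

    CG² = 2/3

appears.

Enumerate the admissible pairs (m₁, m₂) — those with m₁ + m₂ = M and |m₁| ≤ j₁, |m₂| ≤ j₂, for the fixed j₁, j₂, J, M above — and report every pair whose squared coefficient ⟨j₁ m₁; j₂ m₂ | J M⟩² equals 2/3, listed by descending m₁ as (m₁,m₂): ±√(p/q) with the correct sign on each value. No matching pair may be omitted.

(3/2,-1/2): +√(2/3)

Admissible pairs with m₁+m₂ = M = 1: (1/2,1/2), (3/2,-1/2)
  (m₁,m₂)=(3/2,-1/2): CG² = 2/3, CG = +√(2/3)   ← matches the target
  (m₁,m₂)=(1/2,1/2): CG² = 1/3, CG = −√(1/3)
Pairs with CG² = 2/3: (3/2,-1/2): +√(2/3)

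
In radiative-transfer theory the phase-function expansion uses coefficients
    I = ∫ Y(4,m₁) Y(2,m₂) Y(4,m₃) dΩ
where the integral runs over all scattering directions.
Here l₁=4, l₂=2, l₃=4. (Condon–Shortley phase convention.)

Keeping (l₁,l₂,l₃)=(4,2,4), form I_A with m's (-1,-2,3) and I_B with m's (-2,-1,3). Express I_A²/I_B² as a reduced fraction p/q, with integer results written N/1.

Same 4,2,4: normalisation and zero-m 3j drop out of the ratio.
A: Δ: 2! 6! 2! / 11! → 1/13860; sum: t=0:+1/480 = 1/480; 3j²(4 2 4; -1 -2 3) = Δ·Π!·Σ² = 3/110  (sign -1)
B: Δ: 2! 6! 2! / 11! → 1/13860; sum: t=0:+1/1440 t=1:−1/240 = -1/288; 3j²(4 2 4; -2 -1 3) = Δ·Π!·Σ² = 5/132  (sign +1)
I_A²/I_B² = (3/110)/(5/132) = 18/25

18/25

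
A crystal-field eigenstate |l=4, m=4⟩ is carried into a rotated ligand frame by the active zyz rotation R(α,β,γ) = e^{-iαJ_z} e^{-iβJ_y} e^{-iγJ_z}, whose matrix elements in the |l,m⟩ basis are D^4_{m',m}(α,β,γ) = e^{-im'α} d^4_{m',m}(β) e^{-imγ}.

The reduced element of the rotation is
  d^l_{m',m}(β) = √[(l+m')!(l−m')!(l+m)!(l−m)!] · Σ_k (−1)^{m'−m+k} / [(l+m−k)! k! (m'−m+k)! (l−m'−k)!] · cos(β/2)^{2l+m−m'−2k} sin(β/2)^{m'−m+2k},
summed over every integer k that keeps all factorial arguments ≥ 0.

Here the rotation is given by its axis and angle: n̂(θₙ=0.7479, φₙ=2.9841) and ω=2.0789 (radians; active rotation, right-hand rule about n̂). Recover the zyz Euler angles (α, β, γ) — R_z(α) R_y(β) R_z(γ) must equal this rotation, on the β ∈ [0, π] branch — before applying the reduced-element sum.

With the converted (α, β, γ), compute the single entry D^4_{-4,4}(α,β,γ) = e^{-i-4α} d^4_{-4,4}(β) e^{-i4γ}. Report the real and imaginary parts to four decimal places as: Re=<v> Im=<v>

Axis–angle → zyz. n̂ = (sinθₙcosφₙ, sinθₙsinφₙ, cosθₙ) = (-0.671684, +0.106669, +0.733119), ω = 2.0789.
R = I cosω + sinω [n̂]ₓ + (1−cosω) n̂n̂ᵀ gives
  R = [+0.184136, -0.747008, -0.638805; +0.533997, -0.469607, +0.703076; -0.825191, -0.470582, +0.312429]
β = atan2(√(R₁₃²+R₂₃²), R₃₃) = 1.253047; α = atan2(R₂₃, R₁₃) mod 2π = 2.308335; γ = atan2(R₃₂, −R₃₁) mod 2π = 5.764913
D^4_{-4,4}(2.3083,1.2530,5.7649) = e^{-i·-4·2.3083}·d^4_{-4,4}(1.2530)·e^{-i·4·5.7649}. Compute d first:
c=cos(1.253047/2)=0.810071, s=sin(1.253047/2)=0.586332; N=√[1·40320·40320·1]=40320.000000
The bounds max(0,m−m')=8 and min(l+m,l−m')=8 give 1 term
  k=8: (−1)^0·40320.0000/(40320)·0.8101^0·0.5863^8 = +0.013969
d^4_{-4,4}(1.2530) = +0.013969
D = (-0.981732+0.190270i)·(+0.013969)·(-0.481436+0.876481i) = +0.004273-0.013299i

Re=0.0043 Im=-0.0133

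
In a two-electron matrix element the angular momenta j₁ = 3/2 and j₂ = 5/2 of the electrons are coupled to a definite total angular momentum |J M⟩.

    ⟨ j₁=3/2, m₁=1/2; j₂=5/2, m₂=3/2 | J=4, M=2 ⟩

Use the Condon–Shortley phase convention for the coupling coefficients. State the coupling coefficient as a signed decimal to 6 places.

√[9·0!3!5!/9! · 2!1!4!1!6!2!] = √(8640/7)
  +(−1)^0/∏(0,0,1,4,2,1)! = 1/48  (running 1/48)
⟨..|..⟩ = √(8640/7)·(1/48) = +0.731925

+√(15/28) ≈ +0.731925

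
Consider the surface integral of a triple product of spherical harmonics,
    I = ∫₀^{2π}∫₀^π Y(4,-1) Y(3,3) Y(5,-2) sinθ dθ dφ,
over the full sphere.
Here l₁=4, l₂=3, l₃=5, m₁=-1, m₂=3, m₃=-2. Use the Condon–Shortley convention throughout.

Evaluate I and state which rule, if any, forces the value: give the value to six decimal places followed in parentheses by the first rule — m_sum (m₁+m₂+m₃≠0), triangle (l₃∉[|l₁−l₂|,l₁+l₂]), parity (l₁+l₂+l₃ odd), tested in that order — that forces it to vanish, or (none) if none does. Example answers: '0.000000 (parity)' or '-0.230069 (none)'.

-0.179179 (none)

Rules hold: Σm=0, L=12 even, 1≤5≤7.
N = 9·7·11 = 693
Δ = 2!·6!·4!/13! = 1/180180
Racah Σ t=0..2: t=0:+1/576 t=1:−1/144 t=2:+1/576 = -1/288
⇒ 3j(4 3 5; 0 0 0)² = 20/1001, sgn +1
Racah Σ t=2..2: t=2:+1/1728 = 1/1728
⇒ 3j(4 3 5; -1 3 -2)² = 25/858, sgn -1
4πI² = N·(3j₀)²·(3jₘ)² = 750/1859
I = -1·√(0.403443/4π) = -0.17917854
No selection rule forces the value: the integral is nonzero (none).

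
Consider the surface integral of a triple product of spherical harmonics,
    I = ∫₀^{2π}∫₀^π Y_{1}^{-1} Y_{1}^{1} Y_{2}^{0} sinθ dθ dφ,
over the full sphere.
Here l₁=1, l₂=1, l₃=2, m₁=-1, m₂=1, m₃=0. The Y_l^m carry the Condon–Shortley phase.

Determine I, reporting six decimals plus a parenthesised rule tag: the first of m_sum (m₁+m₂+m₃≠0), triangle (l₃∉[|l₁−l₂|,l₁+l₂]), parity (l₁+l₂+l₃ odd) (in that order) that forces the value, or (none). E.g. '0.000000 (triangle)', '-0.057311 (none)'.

Checks pass: Σm=0; 4 even; l₃=2∈[0,2].
(2·1+1)(2·1+1)(2·2+1) = 45
Δ: 0! 2! 2! / 5! → 1/30
sum: t=0:+1/1 = 1/1
3j²(1 1 2; 0 0 0) = Δ·Π!·Σ² = 2/15  (sign +1)
sum: t=0:+1/4 = 1/4
3j²(1 1 2; -1 1 0) = Δ·Π!·Σ² = 1/30  (sign +1)
combine: 4πI² = 45·2/15·1/30 = 1/5
take √, sign +1: I = 0.12615663
No selection rule forces the value: the integral is nonzero (none).

0.126157 (none)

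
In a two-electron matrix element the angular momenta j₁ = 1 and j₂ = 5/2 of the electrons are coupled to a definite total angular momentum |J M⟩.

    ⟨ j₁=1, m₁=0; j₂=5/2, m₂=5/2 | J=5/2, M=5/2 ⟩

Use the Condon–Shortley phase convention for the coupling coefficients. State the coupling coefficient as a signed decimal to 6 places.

-0.845154  (= −√(5/7))

j₁+j₂−J=1  J+j₁−j₂=1  J−j₁+j₂=4  j₁+j₂+J+1=7
(j₁±m₁, j₂±m₂, J±M) = (1,1,5,0,5,0)
P² = 2880/7
sum k=1..1:
  [1] −1/24 = -1/24
S = -1/24
C² = P²·S² = 5/7 ; C = -0.845154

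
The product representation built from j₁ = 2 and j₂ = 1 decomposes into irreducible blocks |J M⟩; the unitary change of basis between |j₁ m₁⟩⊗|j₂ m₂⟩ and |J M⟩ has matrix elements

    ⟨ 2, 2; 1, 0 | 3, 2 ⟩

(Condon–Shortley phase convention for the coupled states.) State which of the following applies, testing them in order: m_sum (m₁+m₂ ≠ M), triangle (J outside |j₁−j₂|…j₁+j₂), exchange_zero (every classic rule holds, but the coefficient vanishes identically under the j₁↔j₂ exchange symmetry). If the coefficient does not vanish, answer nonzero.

m-sum: m₁+m₂ = 2+0 = 2, M = 2  ✓
triangle: |j₁−j₂| = 1 ≤ J = 3 ≤ j₁+j₂ = 3  ✓
exchange: j₁≠j₂ or m₁≠m₂ — the exchange symmetry imposes no constraint here
value check: CG = +√(1/3) = +0.577350 ≠ 0

nonzero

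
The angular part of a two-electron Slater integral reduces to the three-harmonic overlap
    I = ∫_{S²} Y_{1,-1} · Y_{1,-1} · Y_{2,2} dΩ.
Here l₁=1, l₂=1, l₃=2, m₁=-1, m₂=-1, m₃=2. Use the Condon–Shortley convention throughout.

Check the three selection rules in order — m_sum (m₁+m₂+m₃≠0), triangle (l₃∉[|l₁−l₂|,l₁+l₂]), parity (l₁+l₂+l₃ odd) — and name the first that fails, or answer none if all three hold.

none

Σmᵢ = 0  ✓
l₃∈[|l₁−l₂|,l₁+l₂]=[0,2], have l₃=2  ✓
Σlᵢ = 4 ⇒ even  ✓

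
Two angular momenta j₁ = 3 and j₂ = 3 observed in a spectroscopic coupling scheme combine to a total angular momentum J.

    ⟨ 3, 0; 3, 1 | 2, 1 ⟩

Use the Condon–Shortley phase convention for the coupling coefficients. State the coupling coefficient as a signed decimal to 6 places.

triangle: 4!·2!·2!/9! = 96/362880
(j±m)!: 3!·3!·4!·2!·3!·1! = 10368
prefactor² = (2J+1)·Δ·N² = 96/7
  k=2: +1/(2!·2!·1!·2!·1!·0!) = 1/8
  k=3: −1/(3!·1!·0!·1!·2!·1!) = -1/12
Σ = 1/24  ⇒  CG² = 96/7·(1/24)² = 1/42
CG = +√(1/42) = +0.154303

+0.154303  (= +√(1/42))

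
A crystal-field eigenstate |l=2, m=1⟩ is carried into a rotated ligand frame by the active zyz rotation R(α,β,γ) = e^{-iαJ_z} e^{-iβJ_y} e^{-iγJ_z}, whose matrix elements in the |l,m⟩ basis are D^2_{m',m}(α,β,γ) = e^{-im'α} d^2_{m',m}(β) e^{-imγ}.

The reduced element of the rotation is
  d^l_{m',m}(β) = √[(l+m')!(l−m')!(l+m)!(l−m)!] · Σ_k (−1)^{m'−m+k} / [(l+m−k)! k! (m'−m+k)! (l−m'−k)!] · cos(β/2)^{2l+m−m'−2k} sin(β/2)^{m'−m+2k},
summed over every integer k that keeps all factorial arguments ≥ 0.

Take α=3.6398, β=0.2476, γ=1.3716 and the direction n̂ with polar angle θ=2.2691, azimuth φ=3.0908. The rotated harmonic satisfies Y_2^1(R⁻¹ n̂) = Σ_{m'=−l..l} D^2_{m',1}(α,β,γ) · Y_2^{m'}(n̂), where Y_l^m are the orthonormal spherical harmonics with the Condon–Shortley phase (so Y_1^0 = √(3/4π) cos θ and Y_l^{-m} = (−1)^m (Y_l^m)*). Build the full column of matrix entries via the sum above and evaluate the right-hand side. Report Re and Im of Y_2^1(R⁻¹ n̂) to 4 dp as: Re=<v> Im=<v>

Re=-0.0842 Im=-0.3058

Need the full column D^2_{m',1} for m'=−2..2 at α=3.6398, β=0.2476, γ=1.3716.
cos(β/2)=0.992347, sin(β/2)=0.123484
d^2_{-2,1}: single k=3 term ⇒ +0.003737;  D = +0.003477-0.001369i
d^2_{-1,1}: k∈[2..3] ⇒ +0.045047 -0.000233 = +0.044815;  D = -0.028781+0.034351i
d^2_{0,1}: k∈[1..2] ⇒ +0.295581 -0.004577 = +0.291004;  D = +0.057584-0.285250i
d^2_{1,1}: k∈[0..1] ⇒ +0.969736 -0.045047 = +0.924689;  D = +0.272390+0.883659i
d^2_{2,1}: single k=0 term ⇒ -0.241341;  D = +0.172659+0.168625i
Y_2^{m'}(θ=2.2691,φ=3.0908) and Σ D·Y over m':
  (+0.0035-0.0014i)·(+0.2254+0.0230i)  (-0.0288+0.0344i)·(+0.3799+0.0193i)  (+0.0576-0.2852i)·(+0.0757+0.0000i)  (+0.2724+0.8837i)·(-0.3799+0.0193i)  (+0.1727+0.1686i)·(+0.2254-0.0230i)
Y_2^1(R⁻¹ n̂) = -0.084183-0.305756i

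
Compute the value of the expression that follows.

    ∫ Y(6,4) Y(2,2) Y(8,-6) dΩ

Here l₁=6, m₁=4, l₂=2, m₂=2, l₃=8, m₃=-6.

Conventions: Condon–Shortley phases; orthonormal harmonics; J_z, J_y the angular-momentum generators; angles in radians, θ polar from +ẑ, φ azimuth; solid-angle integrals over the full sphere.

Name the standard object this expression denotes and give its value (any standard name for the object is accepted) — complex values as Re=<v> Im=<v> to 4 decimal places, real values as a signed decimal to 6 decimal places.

This is a Gaunt coefficient — the integral of a triple product of spherical harmonics over the sphere.
Rules hold: Σm=0, L=16 even, 4≤8≤8.
N = 13·5·17 = 1105
Δ = 0!·12!·4!/17! = 1/30940
Racah Σ t=0..0: t=0:+1/2073600 = 1/2073600
⇒ 3j(6 2 8; 0 0 0)² = 28/1105, sgn +1
Racah Σ t=0..0: t=0:+1/174182400 = 1/174182400
⇒ 3j(6 2 8; 4 2 -6)² = 11/340, sgn +1
4πI² = N·(3j₀)²·(3jₘ)² = 77/85
I = +1·√(0.905882/4π) = 0.26849176

Gaunt coefficient, +0.268492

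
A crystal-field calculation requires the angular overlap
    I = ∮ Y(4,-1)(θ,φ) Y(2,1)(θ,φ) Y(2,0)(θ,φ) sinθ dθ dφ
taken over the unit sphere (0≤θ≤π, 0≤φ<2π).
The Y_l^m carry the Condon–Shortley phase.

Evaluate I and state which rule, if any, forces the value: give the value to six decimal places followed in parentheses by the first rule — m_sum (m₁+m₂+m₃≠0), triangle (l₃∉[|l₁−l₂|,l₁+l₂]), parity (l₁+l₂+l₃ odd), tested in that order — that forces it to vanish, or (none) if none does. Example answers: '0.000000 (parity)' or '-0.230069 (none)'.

-0.220728 (none)

m-sum 0 ✓  L=8 even ✓  2≤2≤6 ✓
Π(2lᵢ+1) = 9×5×5 = 225
triangle coeff Δ(4,2,2) = 1/630
Σ_t [2,2]: t=2:+1/16 = 1/16
(3j)²=2/35 [(4 2 2; 0 0 0)], sign=+1
Σ_t [3,3]: t=3:−1/24 = -1/24
(3j)²=1/21 [(4 2 2; -1 1 0)], sign=-1
⇒ 4πI² = 30/49
I = (-1)√(30/49/(4π)) = -0.22072812
No selection rule forces the value: the integral is nonzero (none).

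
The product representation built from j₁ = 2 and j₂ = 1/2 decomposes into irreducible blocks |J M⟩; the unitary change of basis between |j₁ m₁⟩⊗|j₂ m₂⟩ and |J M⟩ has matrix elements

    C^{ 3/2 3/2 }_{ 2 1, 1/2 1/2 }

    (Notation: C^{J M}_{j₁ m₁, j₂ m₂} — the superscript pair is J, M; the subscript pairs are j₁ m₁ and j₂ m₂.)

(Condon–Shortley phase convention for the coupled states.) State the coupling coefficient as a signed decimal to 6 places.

−√(1/5) ≈ -0.447214

√[4·1!3!0!/5! · 3!1!1!0!3!0!] = √(36/5)
  +(−1)^1/∏(1,0,0,0,3,0)! = -1/6  (running -1/6)
⟨..|..⟩ = √(36/5)·(-1/6) = -0.447214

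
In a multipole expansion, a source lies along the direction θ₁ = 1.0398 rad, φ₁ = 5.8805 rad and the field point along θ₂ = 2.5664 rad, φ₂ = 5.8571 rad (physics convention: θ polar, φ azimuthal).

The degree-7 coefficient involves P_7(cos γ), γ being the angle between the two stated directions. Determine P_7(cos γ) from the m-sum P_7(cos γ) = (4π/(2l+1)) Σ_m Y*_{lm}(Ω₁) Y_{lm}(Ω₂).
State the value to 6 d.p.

-0.094691

Expand P_7 via completeness: Σ_{m} conj(Y_{7,m}) at Ω₁ times Y_{7,m} at Ω₂ —
  [-7]  conj(Y_{7,-7})(Ω₁) = -0.16811 - 0.05623j ; Y_{7,-7}(Ω₂) = -0.00696 + 0.00112j ; Δ = 0.00123 + 0.00020j
  [-6]  conj(Y_{7,-6})(Ω₁) = -0.29142 - 0.25844j ; Y_{7,-6}(Ω₂) = 0.03392 - 0.02247j ; Δ = -0.01569 - 0.00222j
  [-5]  conj(Y_{7,-5})(Ω₁) = -0.17486 - 0.36890j ; Y_{7,-5}(Ω₂) = -0.07566 + 0.12078j ; Δ = 0.05778 + 0.00679j
  [-4]  conj(Y_{7,-4})(Ω₁) = -0.00274 - 0.06850j ; Y_{7,-4}(Ω₂) = 0.04418 - 0.32885j ; Δ = -0.02265 - 0.00213j
  [-3]  conj(Y_{7,-3})(Ω₁) = -0.11380 + 0.29984j ; Y_{7,-3}(Ω₂) = 0.14083 + 0.46758j ; Δ = -0.15623 - 0.01099j
  [-2]  conj(Y_{7,-2})(Ω₁) = -0.15528 + 0.16161j ; Y_{7,-2}(Ω₂) = -0.21586 - 0.24679j ; Δ = 0.07340 + 0.00344j
  [-1]  conj(Y_{7,-1})(Ω₁) = 0.21801 - 0.09286j ; Y_{7,-1}(Ω₂) = -0.17721 - 0.08044j ; Δ = -0.04610 - 0.00108j
  [+0]  conj(Y_{7,0})(Ω₁) = 0.25727 + 0.00000j ; Y_{7,0}(Ω₂) = 0.40219 + 0.00000j ; Δ = 0.10347 + 0.00000j
  [+1]  conj(Y_{7,1})(Ω₁) = -0.21801 - 0.09286j ; Y_{7,1}(Ω₂) = 0.17721 - 0.08044j ; Δ = -0.04610 + 0.00108j
  [+2]  conj(Y_{7,2})(Ω₁) = -0.15528 - 0.16161j ; Y_{7,2}(Ω₂) = -0.21586 + 0.24679j ; Δ = 0.07340 - 0.00344j
  [+3]  conj(Y_{7,3})(Ω₁) = 0.11380 + 0.29984j ; Y_{7,3}(Ω₂) = -0.14083 + 0.46758j ; Δ = -0.15623 + 0.01099j
  [+4]  conj(Y_{7,4})(Ω₁) = -0.00274 + 0.06850j ; Y_{7,4}(Ω₂) = 0.04418 + 0.32885j ; Δ = -0.02265 + 0.00213j
  [+5]  conj(Y_{7,5})(Ω₁) = 0.17486 - 0.36890j ; Y_{7,5}(Ω₂) = 0.07566 + 0.12078j ; Δ = 0.05778 - 0.00679j
  [+6]  conj(Y_{7,6})(Ω₁) = -0.29142 + 0.25844j ; Y_{7,6}(Ω₂) = 0.03392 + 0.02247j ; Δ = -0.01569 + 0.00222j
  [+7]  conj(Y_{7,7})(Ω₁) = 0.16811 - 0.05623j ; Y_{7,7}(Ω₂) = 0.00696 + 0.00112j ; Δ = 0.00123 - 0.00020j
Accumulated sum -0.11303 + 0.00000j; after 4π/(2l+1) scaling, -0.09469 + 0.00000j ⇒ P_7 = -0.094691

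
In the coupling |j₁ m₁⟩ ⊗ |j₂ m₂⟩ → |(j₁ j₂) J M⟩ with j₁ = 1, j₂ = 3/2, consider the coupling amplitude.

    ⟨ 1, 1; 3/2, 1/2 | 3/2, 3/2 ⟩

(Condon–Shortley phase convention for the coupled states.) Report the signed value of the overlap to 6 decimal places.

+√(2/5) ≈ +0.632456

j₁+j₂−J=1  J+j₁−j₂=1  J−j₁+j₂=2  j₁+j₂+J+1=5
(j₁±m₁, j₂±m₂, J±M) = (2,0,2,1,3,0)
P² = 8/5
sum k=0..0:
  [0] +1/2 = 1/2
S = 1/2
C² = P²·S² = 2/5 ; C = +0.632456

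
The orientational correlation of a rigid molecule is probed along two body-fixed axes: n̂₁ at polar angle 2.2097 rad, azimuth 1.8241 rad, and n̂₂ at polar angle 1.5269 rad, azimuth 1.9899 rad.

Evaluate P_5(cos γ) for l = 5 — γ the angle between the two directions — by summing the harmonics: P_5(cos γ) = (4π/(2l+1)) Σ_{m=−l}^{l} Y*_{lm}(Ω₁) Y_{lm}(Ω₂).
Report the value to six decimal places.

Summing Y*_{l m}(θ₁,φ₁)·Y_{l m}(θ₂,φ₂) over m ∈ [−5, 5]; prefactor 4π/(2·5+1) = 1.142397:
  [-5]  conj(Y_{5,-5})(Ω₁) = -0.14761 + 0.04635j ; Y_{5,-5}(Ω₂) = -0.39976 + 0.23140j ; Δ = 0.04828 - 0.05269j
  [-4]  conj(Y_{5,-4})(Ω₁) = -0.19231 - 0.30840j ; Y_{5,-4}(Ω₂) = -0.00676 - 0.06380j ; Δ = -0.01838 + 0.01436j
  [-3]  conj(Y_{5,-3})(Ω₁) = 0.27125 - 0.28544j ; Y_{5,-3}(Ω₂) = -0.32245 - 0.10453j ; Δ = -0.11730 + 0.06369j
  [-2]  conj(Y_{5,-2})(Ω₁) = 0.03803 + 0.02110j ; Y_{5,-2}(Ω₂) = 0.04936 - 0.05487j ; Δ = 0.00303 - 0.00104j
  [-1]  conj(Y_{5,-1})(Ω₁) = 0.08524 - 0.32928j ; Y_{5,-1}(Ω₂) = -0.12671 - 0.28442j ; Δ = -0.10446 + 0.01748j
  [+0]  conj(Y_{5,0})(Ω₁) = 0.13427 + 0.00000j ; Y_{5,0}(Ω₂) = 0.07629 + 0.00000j ; Δ = 0.01024 + 0.00000j
  [+1]  conj(Y_{5,1})(Ω₁) = -0.08524 - 0.32928j ; Y_{5,1}(Ω₂) = 0.12671 - 0.28442j ; Δ = -0.10446 - 0.01748j
  [+2]  conj(Y_{5,2})(Ω₁) = 0.03803 - 0.02110j ; Y_{5,2}(Ω₂) = 0.04936 + 0.05487j ; Δ = 0.00303 + 0.00104j
  [+3]  conj(Y_{5,3})(Ω₁) = -0.27125 - 0.28544j ; Y_{5,3}(Ω₂) = 0.32245 - 0.10453j ; Δ = -0.11730 - 0.06369j
  [+4]  conj(Y_{5,4})(Ω₁) = -0.19231 + 0.30840j ; Y_{5,4}(Ω₂) = -0.00676 + 0.06380j ; Δ = -0.01838 - 0.01436j
  [+5]  conj(Y_{5,5})(Ω₁) = 0.14761 + 0.04635j ; Y_{5,5}(Ω₂) = 0.39976 + 0.23140j ; Δ = 0.04828 + 0.05269j
Total Σ_m = -0.36738 + 0.00000j. Multiply by 1.142397: -0.41970 + 0.00000j. P_5(cos γ) = -0.419696

-0.419696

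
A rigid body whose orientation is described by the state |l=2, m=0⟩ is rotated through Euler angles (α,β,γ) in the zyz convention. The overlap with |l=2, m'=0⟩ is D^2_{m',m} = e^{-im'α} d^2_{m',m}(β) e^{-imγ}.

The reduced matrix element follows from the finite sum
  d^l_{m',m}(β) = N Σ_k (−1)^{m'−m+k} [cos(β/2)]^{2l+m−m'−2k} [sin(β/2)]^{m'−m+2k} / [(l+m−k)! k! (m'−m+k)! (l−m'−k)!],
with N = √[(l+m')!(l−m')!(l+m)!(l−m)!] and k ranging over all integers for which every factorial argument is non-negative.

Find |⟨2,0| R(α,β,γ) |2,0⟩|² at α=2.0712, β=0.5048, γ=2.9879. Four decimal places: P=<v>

P=0.4214

First d^2_{0,0}(β=0.5048), then the phase factors e^{-i(0)α} and e^{-i(0)γ}:
Half-angle: c=0.968316, s=0.249729. N=√(2·2·2·2)=4.000000
Admissible k: 0..2 (factorial args all ≥0)
  k=0: (−1)^0·4.0000/(4)·0.9683^4·0.2497^0 = +0.879161
  k=1: (−1)^1·4.0000/(1)·0.9683^2·0.2497^2 = -0.233900
  k=2: (−1)^2·4.0000/(4)·0.9683^0·0.2497^4 = +0.003889
d^2_{0,0}(0.5048) = +0.879161 -0.233900 +0.003889 = +0.649150
|D^2_{0,0}|² = |d^2_{0,0}(β)|² = (+0.649150)² = 0.421395 (the z-rotation phases have unit modulus)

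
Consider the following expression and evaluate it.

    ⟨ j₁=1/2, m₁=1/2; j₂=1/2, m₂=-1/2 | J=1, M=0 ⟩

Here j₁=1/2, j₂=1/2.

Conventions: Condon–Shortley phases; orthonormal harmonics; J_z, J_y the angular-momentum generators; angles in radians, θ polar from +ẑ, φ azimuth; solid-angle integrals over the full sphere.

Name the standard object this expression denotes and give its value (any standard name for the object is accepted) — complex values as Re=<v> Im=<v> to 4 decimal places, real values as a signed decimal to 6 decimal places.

Clebsch–Gordan coefficient, +√(1/2) ≈ +0.707107

This is a Clebsch–Gordan (vector-coupling) coefficient.
triangle: 0!·1!·1!/3! = 1/6
(j±m)!: 1!·0!·0!·1!·1!·1! = 1
prefactor² = (2J+1)·Δ·N² = 1/2
  k=0: +1/(0!·0!·0!·0!·1!·1!) = 1
Σ = 1  ⇒  CG² = 1/2·1² = 1/2
CG = +√(1/2) = +0.707107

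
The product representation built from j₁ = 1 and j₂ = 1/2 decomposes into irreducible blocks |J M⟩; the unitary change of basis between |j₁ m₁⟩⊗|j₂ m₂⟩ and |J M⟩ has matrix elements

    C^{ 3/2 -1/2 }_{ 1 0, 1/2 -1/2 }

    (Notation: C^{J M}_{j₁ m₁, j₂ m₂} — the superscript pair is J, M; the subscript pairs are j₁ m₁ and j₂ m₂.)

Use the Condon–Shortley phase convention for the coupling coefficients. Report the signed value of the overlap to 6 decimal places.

triangle: 0!*2!*1!/4! = 2/24
(j±m)!: 1!*1!*0!*1!*1!*2! = 2
prefactor² = (2J+1)*Δ*N² = 2/3
  k=0: +1/(0!*0!*1!*0!*1!*1!) = 1
Σ = 1  ⇒  CG² = 2/3*1² = 2/3
CG = +√(2/3) = +0.816497

+√(2/3) = +0.816497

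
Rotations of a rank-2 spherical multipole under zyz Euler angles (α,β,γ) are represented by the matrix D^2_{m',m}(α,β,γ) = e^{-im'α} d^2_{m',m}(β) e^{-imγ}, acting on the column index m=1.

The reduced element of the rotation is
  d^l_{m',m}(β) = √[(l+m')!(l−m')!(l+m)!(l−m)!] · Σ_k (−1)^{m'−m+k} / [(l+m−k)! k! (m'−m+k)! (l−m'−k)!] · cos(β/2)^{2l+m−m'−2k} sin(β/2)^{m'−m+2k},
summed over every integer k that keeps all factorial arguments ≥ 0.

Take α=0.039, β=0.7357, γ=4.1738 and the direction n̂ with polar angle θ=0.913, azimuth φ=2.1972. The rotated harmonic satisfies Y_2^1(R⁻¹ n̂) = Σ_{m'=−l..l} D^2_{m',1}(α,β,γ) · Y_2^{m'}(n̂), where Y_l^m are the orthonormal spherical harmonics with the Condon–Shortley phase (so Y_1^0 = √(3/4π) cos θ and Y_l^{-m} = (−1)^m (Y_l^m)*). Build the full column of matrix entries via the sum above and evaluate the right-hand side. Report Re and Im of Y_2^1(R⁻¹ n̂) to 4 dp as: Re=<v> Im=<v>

Need the full column D^2_{m',1} for m'=−2..2 at α=0.0390, β=0.7357, γ=4.1738.
cos(β/2)=0.933103, sin(β/2)=0.359610
d^2_{-2,1}: single k=3 term ⇒ +0.086787;  D = -0.050185+0.070806i
d^2_{-1,1}: k∈[2..3] ⇒ +0.337788 -0.016724 = +0.321064;  D = -0.175303+0.268982i
d^2_{0,1}: k∈[1..2] ⇒ +0.715642 -0.106292 = +0.609350;  D = -0.312551+0.523086i
d^2_{1,1}: k∈[0..1] ⇒ +0.758085 -0.337788 = +0.420297;  D = -0.201349+0.368928i
d^2_{2,1}: single k=0 term ⇒ -0.584319;  D = +0.259716-0.523428i
Y_2^{m'}(θ=0.913,φ=2.1972) and Σ D·Y over m':
  (-0.0502+0.0708i)·(-0.0756+0.2298i)  (-0.1753+0.2690i)·(-0.2191-0.3028i)  (-0.3126+0.5231i)·(+0.0383+0.0000i)  (-0.2013+0.3689i)·(+0.2191-0.3028i)  (+0.2597-0.5234i)·(-0.0756-0.2298i)
Y_2^1(R⁻¹ n̂) = +0.023110+0.118995i

Re=0.0231 Im=0.1190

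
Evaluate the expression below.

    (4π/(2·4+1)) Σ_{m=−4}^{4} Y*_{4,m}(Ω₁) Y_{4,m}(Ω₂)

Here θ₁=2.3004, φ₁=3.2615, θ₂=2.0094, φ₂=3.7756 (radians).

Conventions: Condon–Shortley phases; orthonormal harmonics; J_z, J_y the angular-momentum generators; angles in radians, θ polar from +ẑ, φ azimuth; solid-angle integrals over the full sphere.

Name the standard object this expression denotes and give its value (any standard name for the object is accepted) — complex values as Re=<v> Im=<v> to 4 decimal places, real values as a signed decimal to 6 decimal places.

This sum is the spherical-harmonic addition theorem: it equals the Legendre polynomial P_l(cos γ) of the angle γ between the two directions.
Summing Y*_{l m}(θ₁,φ₁)·Y_{l m}(θ₂,φ₂) over m ∈ [−4, 4]; prefactor 4π/(2·4+1) = 1.396263:
  m=-4: (+0.121227+0.063055i) × (-0.244439-0.169234i) = -0.018962-0.035929i  (running Σ = -0.018962-0.035929i)
  m=-3: (+0.323480+0.121656i) × (-0.128276-0.373009i) = +0.003884-0.136267i  (running Σ = -0.015077-0.172195i)
  m=-2: (+0.381043+0.093173i) × (+0.021457-0.068687i) = +0.014576-0.024174i  (running Σ = -0.000502-0.196369i)
  m=-1: (+0.025730+0.003100i) × (-0.254626+0.187219i) = -0.007132+0.004028i  (running Σ = -0.007634-0.192341i)
  m=0: (-0.361775-0.000000i) × (-0.134567+0.000000i) = +0.048683+0.000000i  (running Σ = +0.041049-0.192341i)
  m=1: (-0.025730+0.003100i) × (+0.254626+0.187219i) = -0.007132-0.004028i  (running Σ = +0.033917-0.196369i)
  m=2: (+0.381043-0.093173i) × (+0.021457+0.068687i) = +0.014576+0.024174i  (running Σ = +0.048493-0.172195i)
  m=3: (-0.323480+0.121656i) × (+0.128276-0.373009i) = +0.003884+0.136267i  (running Σ = +0.052377-0.035929i)
  m=4: (+0.121227-0.063055i) × (-0.244439+0.169234i) = -0.018962+0.035929i  (running Σ = +0.033416-0.000000i)
Σ over m = +0.033416-0.000000i; ×(4π/9) → +0.046657-0.000000i. Real part: 0.046657

Legendre polynomial (addition theorem), +0.046657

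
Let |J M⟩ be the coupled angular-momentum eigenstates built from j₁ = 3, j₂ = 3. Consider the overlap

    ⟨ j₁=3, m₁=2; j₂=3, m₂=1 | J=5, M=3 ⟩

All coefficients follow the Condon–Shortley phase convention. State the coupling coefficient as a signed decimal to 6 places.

√[11·1!5!5!/12! · 5!1!4!2!8!2!] = √(153600)
  +(−1)^0/∏(0,1,1,4,4,1)! = 1/576  (running 1/576)
  +(−1)^1/∏(1,0,0,3,5,2)! = -1/1440  (running 1/960)
⟨..|..⟩ = √(153600)·(1/960) = +0.408248

+√(1/6) ≈ +0.408248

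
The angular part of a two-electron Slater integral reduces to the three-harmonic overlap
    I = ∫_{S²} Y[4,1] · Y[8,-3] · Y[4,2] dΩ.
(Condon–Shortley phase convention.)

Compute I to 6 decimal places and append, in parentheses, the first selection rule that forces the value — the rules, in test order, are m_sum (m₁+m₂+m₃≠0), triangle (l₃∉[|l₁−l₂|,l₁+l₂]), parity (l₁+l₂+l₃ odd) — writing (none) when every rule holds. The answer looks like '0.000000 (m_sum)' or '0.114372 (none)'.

-0.227643 (none)

m-sum 0 ✓  L=16 even ✓  4≤4≤12 ✓
Π(2lᵢ+1) = 9×17×9 = 1377
triangle coeff Δ(4,8,4) = 1/218790
Σ_t [4,4]: t=4:+1/331776 = 1/331776
(3j)²=490/21879 [(4 8 4; 0 0 0)], sign=+1
Σ_t [3,3]: t=3:−1/1036800 = -1/1036800
(3j)²=14/663 [(4 8 4; 1 -3 2)], sign=-1
⇒ 4πI² = 20580/31603
I = (-1)√(20580/31603/(4π)) = -0.22764263
No selection rule forces the value: the integral is nonzero (none).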